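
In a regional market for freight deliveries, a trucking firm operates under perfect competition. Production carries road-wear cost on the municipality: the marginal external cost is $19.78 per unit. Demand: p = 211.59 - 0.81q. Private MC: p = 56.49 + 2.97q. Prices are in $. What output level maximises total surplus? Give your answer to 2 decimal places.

Social marginal cost = private MC + MEC = 76.27 + 2.97q.
Set SMC = demand: 76.27 + 2.97q = 211.59 - 0.81q → q* = 35.7989.

q* = 35.80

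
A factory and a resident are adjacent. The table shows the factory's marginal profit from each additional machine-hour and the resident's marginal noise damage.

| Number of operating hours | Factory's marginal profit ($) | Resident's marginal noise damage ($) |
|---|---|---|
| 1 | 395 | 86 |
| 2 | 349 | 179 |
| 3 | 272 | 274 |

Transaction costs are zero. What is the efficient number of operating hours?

Bargaining reaches the level where marginal profit last exceeds marginal noise damage.
That holds through level 2 (349 ≥ 179) but not at 3 (272 < 274).

2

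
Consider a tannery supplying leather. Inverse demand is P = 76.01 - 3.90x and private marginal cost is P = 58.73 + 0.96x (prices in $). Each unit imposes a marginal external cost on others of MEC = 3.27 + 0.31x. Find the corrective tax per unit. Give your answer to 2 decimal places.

tax = $4.11 per unit

Social marginal cost = private MC + MEC = 62.00 + 1.27x.
Set SMC = demand: 62.00 + 1.27x = 76.01 - 3.90x → x* = 2.7099.
The Pigouvian tax equals MEC at x*: 3.27 + 0.31×2.7099 = 4.1101.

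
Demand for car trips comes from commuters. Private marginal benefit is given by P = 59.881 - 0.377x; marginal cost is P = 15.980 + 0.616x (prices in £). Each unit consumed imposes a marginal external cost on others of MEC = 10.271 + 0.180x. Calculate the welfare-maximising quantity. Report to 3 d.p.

x* = 28.670

Social marginal benefit = demand − MEC = 49.610 - 0.557x.
Set SMB = MC: 49.610 - 0.557x = 15.980 + 0.616x → x* = 28.6701.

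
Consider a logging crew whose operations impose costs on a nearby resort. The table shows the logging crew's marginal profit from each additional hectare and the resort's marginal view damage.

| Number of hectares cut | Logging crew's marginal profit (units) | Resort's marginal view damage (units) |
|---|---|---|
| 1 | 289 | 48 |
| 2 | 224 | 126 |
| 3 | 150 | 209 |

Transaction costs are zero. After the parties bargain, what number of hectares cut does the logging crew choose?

2

Bargaining reaches the level where marginal profit last exceeds marginal view damage.
That holds through level 2 (224 ≥ 126) but not at 3 (150 < 209).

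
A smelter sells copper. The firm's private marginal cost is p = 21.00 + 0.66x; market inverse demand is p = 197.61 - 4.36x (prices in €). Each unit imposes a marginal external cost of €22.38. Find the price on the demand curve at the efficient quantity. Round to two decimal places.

Social marginal cost = private MC + MEC = 43.38 + 0.66x.
Set SMC = demand: 43.38 + 0.66x = 197.61 - 4.36x → x* = 30.7231.
Consumer price on the demand curve at x*: 197.61 − 4.36×30.7231 = 63.6573.

P = €63.66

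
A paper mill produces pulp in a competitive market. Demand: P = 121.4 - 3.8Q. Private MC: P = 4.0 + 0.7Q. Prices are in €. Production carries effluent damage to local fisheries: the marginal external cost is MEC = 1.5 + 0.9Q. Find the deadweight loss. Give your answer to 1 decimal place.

Market equilibrium (private): 4.0 + 0.7Q = 121.4 - 3.8Q → Q_m = 26.0889.
Social marginal cost = private MC + MEC = 5.5 + 1.6Q.
Set SMC = demand: 5.5 + 1.6Q = 121.4 - 3.8Q → Q* = 21.4630.
The loss is the area between SMC and demand from Q* to Q_m; with linear curves that's a triangle of height MEC(Q_m).
DWL = ½ × 4.6259 × 24.9800 = 57.7775.

DWL = €57.8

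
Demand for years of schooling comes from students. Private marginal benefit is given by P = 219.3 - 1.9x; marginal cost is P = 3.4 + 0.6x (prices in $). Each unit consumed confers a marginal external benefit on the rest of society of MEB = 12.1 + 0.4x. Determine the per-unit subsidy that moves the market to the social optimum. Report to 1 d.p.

Social marginal benefit = demand + MEB = 231.4 - 1.5x.
Set SMB = MC: 231.4 - 1.5x = 3.4 + 0.6x → x* = 108.5714.
The Pigouvian subsidy equals MEB at x*: 12.1 + 0.4×108.5714 = 55.5286.

subsidy = $55.5 per unit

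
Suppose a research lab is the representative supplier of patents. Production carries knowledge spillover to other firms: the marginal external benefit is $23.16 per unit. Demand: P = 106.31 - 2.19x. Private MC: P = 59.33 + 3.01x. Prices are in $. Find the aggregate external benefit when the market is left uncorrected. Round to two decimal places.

Market equilibrium (private): 59.33 + 3.01x = 106.31 - 2.19x → x_m = 9.0346.
Total external benefit = MEB × x_m = 23.16 × 9.0346 = 209.2413.

$209.24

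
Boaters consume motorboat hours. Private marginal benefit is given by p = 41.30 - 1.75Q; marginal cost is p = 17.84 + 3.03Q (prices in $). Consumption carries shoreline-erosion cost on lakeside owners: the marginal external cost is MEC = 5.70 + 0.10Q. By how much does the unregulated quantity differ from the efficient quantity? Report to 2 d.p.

Market equilibrium (private): 17.84 + 3.03Q = 41.30 - 1.75Q → Q_m = 4.9079.
Social marginal benefit = demand − MEC = 35.60 - 1.85Q.
Set SMB = MC: 35.60 - 1.85Q = 17.84 + 3.03Q → Q* = 3.6393.
Gap = |4.9079 − 3.6393| = 1.2686.

1.27 units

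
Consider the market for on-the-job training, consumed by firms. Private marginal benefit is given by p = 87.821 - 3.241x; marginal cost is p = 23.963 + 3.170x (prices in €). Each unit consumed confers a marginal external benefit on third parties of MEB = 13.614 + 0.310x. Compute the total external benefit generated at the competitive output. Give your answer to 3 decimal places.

€150.983

Market equilibrium (private): 23.963 + 3.170x = 87.821 - 3.241x → x_m = 9.9607.
Total external benefit = ∫₀^{x_m} (13.614 + 0.310x) dx = 13.614×9.9607 + ½×0.310×9.9607² = 150.9834.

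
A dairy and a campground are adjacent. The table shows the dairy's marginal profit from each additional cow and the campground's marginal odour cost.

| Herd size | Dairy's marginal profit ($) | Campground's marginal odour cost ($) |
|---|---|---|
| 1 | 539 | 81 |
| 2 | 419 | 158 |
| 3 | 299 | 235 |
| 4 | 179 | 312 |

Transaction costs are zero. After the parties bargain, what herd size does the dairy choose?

3

Bargaining reaches the level where marginal profit last exceeds marginal odour cost.
That holds through level 3 (299 ≥ 235) but not at 4 (179 < 312).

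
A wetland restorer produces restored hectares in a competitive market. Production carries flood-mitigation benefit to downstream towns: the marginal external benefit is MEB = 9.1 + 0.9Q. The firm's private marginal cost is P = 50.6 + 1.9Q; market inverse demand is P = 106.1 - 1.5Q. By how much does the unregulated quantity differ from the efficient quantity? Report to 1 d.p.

Market equilibrium (private): 50.6 + 1.9Q = 106.1 - 1.5Q → Q_m = 16.3235.
Social marginal cost = private MC − MEB = 41.5 + Q.
Set SMC = demand: 41.5 + Q = 106.1 - 1.5Q → Q* = 25.8400.
Gap = |16.3235 − 25.8400| = 9.5165.

9.5 units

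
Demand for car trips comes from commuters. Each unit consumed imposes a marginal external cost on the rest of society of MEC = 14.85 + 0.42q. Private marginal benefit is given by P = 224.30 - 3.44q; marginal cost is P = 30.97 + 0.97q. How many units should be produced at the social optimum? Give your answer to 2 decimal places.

Social marginal benefit = demand − MEC = 209.45 - 3.86q.
Set SMB = MC: 209.45 - 3.86q = 30.97 + 0.97q → q* = 36.9524.

q* = 36.95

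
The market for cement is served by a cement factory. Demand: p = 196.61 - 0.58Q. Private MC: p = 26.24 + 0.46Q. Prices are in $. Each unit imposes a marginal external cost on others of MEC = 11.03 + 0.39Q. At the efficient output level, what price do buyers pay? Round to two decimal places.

Social marginal cost = private MC + MEC = 37.27 + 0.85Q.
Set SMC = demand: 37.27 + 0.85Q = 196.61 - 0.58Q → Q* = 111.4266.
Consumer price on the demand curve at Q*: 196.61 − 0.58×111.4266 = 131.9826.

P = $131.98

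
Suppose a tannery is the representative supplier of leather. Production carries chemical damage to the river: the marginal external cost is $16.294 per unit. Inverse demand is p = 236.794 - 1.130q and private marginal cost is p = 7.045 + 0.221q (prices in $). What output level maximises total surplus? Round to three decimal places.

q* = 157.998

Social marginal cost = private MC + MEC = 23.339 + 0.221q.
Set SMC = demand: 23.339 + 0.221q = 236.794 - 1.130q → q* = 157.9978.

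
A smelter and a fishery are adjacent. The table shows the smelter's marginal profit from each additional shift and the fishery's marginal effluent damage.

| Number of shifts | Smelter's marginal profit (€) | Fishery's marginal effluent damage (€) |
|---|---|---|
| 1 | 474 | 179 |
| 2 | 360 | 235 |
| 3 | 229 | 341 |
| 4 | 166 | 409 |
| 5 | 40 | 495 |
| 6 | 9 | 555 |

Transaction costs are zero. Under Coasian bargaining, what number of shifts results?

2

Bargaining reaches the level where marginal profit last exceeds marginal effluent damage.
That holds through level 2 (360 ≥ 235) but not at 3 (229 < 341).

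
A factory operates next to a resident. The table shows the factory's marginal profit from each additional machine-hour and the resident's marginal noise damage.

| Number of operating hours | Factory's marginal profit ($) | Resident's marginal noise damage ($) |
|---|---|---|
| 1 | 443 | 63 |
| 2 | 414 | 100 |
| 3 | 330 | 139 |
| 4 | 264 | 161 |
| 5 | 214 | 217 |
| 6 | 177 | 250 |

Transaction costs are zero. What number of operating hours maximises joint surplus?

4

Bargaining reaches the level where marginal profit last exceeds marginal noise damage.
That holds through level 4 (264 ≥ 161) but not at 5 (214 < 217).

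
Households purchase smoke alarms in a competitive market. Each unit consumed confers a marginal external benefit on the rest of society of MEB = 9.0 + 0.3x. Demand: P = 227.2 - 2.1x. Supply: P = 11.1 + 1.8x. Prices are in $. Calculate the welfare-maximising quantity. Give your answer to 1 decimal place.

x* = 62.5

Social marginal benefit = demand + MEB = 236.2 - 1.8x.
Set SMB = MC: 236.2 - 1.8x = 11.1 + 1.8x → x* = 62.5278.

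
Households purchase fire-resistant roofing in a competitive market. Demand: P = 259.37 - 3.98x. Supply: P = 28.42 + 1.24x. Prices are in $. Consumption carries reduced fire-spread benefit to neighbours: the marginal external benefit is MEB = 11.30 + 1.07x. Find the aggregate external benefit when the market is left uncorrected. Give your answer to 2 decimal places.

$1547.20

Market equilibrium (private): 28.42 + 1.24x = 259.37 - 3.98x → x_m = 44.2433.
Total external benefit = ∫₀^{x_m} (11.30 + 1.07x) dx = 11.30×44.2433 + ½×1.07×44.2433² = 1547.1955.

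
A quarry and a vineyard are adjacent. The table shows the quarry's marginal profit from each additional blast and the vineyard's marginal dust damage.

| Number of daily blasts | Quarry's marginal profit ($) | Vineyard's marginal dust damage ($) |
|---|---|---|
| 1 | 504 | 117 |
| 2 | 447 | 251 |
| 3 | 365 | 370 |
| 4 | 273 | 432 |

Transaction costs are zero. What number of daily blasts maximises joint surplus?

2

Bargaining reaches the level where marginal profit last exceeds marginal dust damage.
That holds through level 2 (447 ≥ 251) but not at 3 (365 < 370).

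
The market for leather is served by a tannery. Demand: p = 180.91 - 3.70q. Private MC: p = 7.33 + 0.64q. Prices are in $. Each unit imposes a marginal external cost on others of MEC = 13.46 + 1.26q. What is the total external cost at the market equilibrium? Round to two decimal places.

Market equilibrium (private): 7.33 + 0.64q = 180.91 - 3.70q → q_m = 39.9954.
Total external cost = ∫₀^{q_m} (13.46 + 1.26q) dq = 13.46×39.9954 + ½×1.26×39.9954² = 1546.1063.

$1546.11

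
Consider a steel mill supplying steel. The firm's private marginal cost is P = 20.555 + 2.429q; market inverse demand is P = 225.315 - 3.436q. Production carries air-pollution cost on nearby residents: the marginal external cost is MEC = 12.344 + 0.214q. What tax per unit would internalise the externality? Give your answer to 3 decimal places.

tax = 19.118 per unit

Social marginal cost = private MC + MEC = 32.899 + 2.643q.
Set SMC = demand: 32.899 + 2.643q = 225.315 - 3.436q → q* = 31.6526.
The Pigouvian tax equals MEC at q*: 12.344 + 0.214×31.6526 = 19.1177.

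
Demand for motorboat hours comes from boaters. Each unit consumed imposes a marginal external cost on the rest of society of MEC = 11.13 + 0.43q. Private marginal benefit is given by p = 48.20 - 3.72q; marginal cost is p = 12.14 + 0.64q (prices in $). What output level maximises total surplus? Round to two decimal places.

q* = 5.20

Social marginal benefit = demand − MEC = 37.07 - 4.15q.
Set SMB = MC: 37.07 - 4.15q = 12.14 + 0.64q → q* = 5.2046.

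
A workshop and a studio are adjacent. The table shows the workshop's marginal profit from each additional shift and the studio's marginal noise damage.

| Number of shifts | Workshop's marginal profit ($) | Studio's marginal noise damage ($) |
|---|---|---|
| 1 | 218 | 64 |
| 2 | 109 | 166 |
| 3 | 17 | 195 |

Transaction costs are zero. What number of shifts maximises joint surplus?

1

Bargaining reaches the level where marginal profit last exceeds marginal noise damage.
That holds through level 1 (218 ≥ 64) but not at 2 (109 < 166).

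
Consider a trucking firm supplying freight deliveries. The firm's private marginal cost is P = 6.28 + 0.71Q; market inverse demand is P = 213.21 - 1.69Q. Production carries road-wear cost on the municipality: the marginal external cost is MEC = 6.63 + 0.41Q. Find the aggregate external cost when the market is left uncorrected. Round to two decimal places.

2095.62

Market equilibrium (private): 6.28 + 0.71Q = 213.21 - 1.69Q → Q_m = 86.2208.
Total external cost = ∫₀^{Q_m} (6.63 + 0.41Q) dQ = 6.63×86.2208 + ½×0.41×86.2208² = 2095.6193.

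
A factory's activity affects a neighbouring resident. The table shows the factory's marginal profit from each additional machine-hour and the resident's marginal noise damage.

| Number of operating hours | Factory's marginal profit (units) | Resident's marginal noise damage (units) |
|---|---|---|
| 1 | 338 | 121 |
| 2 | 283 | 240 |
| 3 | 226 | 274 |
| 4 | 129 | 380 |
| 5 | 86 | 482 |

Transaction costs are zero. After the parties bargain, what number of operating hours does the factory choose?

2

Bargaining reaches the level where marginal profit last exceeds marginal noise damage.
That holds through level 2 (283 ≥ 240) but not at 3 (226 < 274).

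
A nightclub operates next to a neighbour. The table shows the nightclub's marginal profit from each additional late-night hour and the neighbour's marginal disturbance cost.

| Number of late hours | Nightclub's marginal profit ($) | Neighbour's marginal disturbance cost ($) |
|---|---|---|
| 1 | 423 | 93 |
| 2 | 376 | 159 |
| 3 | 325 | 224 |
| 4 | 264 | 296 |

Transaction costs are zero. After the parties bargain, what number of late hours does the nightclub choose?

3

Bargaining reaches the level where marginal profit last exceeds marginal disturbance cost.
That holds through level 3 (325 ≥ 224) but not at 4 (264 < 296).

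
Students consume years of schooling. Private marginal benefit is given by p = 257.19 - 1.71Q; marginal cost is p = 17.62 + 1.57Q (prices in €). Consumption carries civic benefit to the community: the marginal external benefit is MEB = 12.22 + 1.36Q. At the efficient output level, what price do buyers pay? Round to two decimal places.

P = €32.94

Social marginal benefit = demand + MEB = 269.41 - 0.35Q.
Set SMB = MC: 269.41 - 0.35Q = 17.62 + 1.57Q → Q* = 131.1406.
Consumer price on the demand curve at Q*: 257.19 − 1.71×131.1406 = 32.9396.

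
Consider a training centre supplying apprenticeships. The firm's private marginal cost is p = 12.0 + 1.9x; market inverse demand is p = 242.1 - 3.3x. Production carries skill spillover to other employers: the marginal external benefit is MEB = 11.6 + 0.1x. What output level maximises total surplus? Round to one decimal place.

x* = 47.4

Social marginal cost = private MC − MEB = 0.4 + 1.8x.
Set SMC = demand: 0.4 + 1.8x = 242.1 - 3.3x → x* = 47.3922.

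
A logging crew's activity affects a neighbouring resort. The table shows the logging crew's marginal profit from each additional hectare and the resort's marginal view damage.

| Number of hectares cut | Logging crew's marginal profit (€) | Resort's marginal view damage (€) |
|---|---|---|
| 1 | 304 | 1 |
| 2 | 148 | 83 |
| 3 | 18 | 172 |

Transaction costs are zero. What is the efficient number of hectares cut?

Bargaining reaches the level where marginal profit last exceeds marginal view damage.
That holds through level 2 (148 ≥ 83) but not at 3 (18 < 172).

2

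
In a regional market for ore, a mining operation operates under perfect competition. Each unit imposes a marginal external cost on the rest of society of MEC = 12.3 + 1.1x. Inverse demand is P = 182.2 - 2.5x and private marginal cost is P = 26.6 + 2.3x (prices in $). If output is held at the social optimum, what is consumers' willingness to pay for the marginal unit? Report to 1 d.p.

P = $121.5

Social marginal cost = private MC + MEC = 38.9 + 3.4x.
Set SMC = demand: 38.9 + 3.4x = 182.2 - 2.5x → x* = 24.2881.
Consumer price on the demand curve at x*: 182.2 − 2.5×24.2881 = 121.4798.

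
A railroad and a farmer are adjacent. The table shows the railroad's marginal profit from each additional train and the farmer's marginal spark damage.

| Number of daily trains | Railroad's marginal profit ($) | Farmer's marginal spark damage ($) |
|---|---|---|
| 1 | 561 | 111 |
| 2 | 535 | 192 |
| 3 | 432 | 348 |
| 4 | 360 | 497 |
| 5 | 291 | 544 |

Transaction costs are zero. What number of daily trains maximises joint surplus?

3

Bargaining reaches the level where marginal profit last exceeds marginal spark damage.
That holds through level 3 (432 ≥ 348) but not at 4 (360 < 497).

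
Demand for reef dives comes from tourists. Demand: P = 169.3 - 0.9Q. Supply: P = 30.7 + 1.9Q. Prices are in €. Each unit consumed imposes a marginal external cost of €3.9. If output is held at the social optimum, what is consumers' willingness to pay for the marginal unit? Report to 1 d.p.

Social marginal benefit = demand − MEC = 165.4 - 0.9Q.
Set SMB = MC: 165.4 - 0.9Q = 30.7 + 1.9Q → Q* = 48.1071.
Consumer price on the demand curve at Q*: 169.3 − 0.9×48.1071 = 126.0036.

P = €126.0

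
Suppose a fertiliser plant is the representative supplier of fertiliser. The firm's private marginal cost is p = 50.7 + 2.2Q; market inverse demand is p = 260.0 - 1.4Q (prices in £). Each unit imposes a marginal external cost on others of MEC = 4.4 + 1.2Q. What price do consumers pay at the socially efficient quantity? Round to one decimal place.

P = £200.2

Social marginal cost = private MC + MEC = 55.1 + 3.4Q.
Set SMC = demand: 55.1 + 3.4Q = 260.0 - 1.4Q → Q* = 42.6875.
Consumer price on the demand curve at Q*: 260.0 − 1.4×42.6875 = 200.2375.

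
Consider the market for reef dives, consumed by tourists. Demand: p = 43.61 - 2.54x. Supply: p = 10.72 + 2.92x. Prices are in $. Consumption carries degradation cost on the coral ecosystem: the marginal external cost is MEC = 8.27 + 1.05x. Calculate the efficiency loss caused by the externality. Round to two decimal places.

DWL = $16.36

Market equilibrium (private): 10.72 + 2.92x = 43.61 - 2.54x → x_m = 6.0238.
Social marginal benefit = demand − MEC = 35.34 - 3.59x.
Set SMB = MC: 35.34 - 3.59x = 10.72 + 2.92x → x* = 3.7819.
The welfare-loss triangle has base |x_m − x*| and height MEC(x_m) (the vertical gap between SMB and MC is zero at x* and MEC at x_m).
DWL = ½ × 2.2419 × 14.5950 = 16.3603.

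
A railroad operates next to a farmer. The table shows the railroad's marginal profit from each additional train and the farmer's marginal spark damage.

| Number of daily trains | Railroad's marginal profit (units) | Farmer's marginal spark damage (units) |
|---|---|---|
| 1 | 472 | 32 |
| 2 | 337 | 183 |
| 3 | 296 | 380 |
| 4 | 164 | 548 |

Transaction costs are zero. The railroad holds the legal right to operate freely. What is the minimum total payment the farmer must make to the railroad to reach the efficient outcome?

Left alone the railroad would choose level 4 (marginal profit stays positive).
Efficient level: k* = 2 (marginal profit ≥ marginal spark damage through 2).
The farmer must at least cover the railroad's forgone profit from cutting 4→2: 296 + 164 = 460.

460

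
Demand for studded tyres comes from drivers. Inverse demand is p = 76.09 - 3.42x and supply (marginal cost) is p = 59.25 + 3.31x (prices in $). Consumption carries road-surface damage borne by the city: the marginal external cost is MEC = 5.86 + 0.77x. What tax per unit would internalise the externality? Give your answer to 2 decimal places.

tax = $6.99 per unit

Social marginal benefit = demand − MEC = 70.23 - 4.19x.
Set SMB = MC: 70.23 - 4.19x = 59.25 + 3.31x → x* = 1.4640.
The Pigouvian tax equals MEC at x*: 5.86 + 0.77×1.4640 = 6.9873.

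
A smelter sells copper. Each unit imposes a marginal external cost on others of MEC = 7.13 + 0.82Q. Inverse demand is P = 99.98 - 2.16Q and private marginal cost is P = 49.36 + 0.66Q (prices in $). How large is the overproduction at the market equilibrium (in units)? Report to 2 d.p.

6.00 units

Market equilibrium (private): 49.36 + 0.66Q = 99.98 - 2.16Q → Q_m = 17.9504.
Social marginal cost = private MC + MEC = 56.49 + 1.48Q.
Set SMC = demand: 56.49 + 1.48Q = 99.98 - 2.16Q → Q* = 11.9478.
Gap = |17.9504 − 11.9478| = 6.0026.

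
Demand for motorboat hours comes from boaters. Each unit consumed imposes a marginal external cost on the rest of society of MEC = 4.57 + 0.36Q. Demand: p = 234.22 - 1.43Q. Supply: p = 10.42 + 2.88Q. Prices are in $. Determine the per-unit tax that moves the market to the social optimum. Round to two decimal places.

Social marginal benefit = demand − MEC = 229.65 - 1.79Q.
Set SMB = MC: 229.65 - 1.79Q = 10.42 + 2.88Q → Q* = 46.9443.
The Pigouvian tax equals MEC at Q*: 4.57 + 0.36×46.9443 = 21.4699.

tax = $21.47 per unit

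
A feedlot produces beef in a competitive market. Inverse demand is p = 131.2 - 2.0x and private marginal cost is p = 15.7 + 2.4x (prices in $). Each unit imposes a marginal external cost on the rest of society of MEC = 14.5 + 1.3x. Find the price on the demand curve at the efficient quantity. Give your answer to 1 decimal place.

Social marginal cost = private MC + MEC = 30.2 + 3.7x.
Set SMC = demand: 30.2 + 3.7x = 131.2 - 2.0x → x* = 17.7193.
Consumer price on the demand curve at x*: 131.2 − 2.0×17.7193 = 95.7614.

P = $95.8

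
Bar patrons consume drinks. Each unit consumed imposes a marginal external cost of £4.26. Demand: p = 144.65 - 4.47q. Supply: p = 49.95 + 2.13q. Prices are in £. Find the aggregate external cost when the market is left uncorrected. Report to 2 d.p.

Market equilibrium (private): 49.95 + 2.13q = 144.65 - 4.47q → q_m = 14.3485.
Total external cost = MEC × q_m = 4.26 × 14.3485 = 61.1246.

£61.12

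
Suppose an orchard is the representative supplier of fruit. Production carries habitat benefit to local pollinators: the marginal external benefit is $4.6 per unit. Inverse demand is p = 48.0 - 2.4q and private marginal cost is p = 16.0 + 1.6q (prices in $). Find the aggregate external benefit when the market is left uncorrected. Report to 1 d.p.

Market equilibrium (private): 16.0 + 1.6q = 48.0 - 2.4q → q_m = 8.0000.
Total external benefit = MEB × q_m = 4.6 × 8.0000 = 36.8000.

$36.8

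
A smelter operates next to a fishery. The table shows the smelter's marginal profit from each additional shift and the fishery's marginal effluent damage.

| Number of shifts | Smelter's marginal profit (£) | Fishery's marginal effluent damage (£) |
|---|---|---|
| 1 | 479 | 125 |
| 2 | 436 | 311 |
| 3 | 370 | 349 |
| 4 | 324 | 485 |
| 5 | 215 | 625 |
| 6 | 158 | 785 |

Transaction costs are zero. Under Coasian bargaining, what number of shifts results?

Bargaining reaches the level where marginal profit last exceeds marginal effluent damage.
That holds through level 3 (370 ≥ 349) but not at 4 (324 < 485).

3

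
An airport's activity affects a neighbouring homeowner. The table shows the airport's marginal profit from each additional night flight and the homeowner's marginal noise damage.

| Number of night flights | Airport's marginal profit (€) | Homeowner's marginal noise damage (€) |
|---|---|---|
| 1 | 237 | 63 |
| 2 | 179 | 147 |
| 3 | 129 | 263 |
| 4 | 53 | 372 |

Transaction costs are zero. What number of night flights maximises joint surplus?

2

Bargaining reaches the level where marginal profit last exceeds marginal noise damage.
That holds through level 2 (179 ≥ 147) but not at 3 (129 < 263).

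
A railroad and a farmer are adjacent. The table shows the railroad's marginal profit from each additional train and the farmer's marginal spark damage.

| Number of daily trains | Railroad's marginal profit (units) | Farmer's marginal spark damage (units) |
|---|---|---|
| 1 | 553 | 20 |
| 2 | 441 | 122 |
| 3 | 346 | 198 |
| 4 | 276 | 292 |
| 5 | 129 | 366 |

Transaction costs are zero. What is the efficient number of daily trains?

3

Bargaining reaches the level where marginal profit last exceeds marginal spark damage.
That holds through level 3 (346 ≥ 198) but not at 4 (276 < 292).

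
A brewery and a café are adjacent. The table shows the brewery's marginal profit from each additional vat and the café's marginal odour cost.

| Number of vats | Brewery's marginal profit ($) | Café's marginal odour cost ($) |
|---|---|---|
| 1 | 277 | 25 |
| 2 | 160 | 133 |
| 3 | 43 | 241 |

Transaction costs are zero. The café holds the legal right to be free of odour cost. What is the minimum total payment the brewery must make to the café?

$158

Efficient level: marginal profit ≥ marginal odour cost through level 2, so k* = 2.
With the café holding the right, the brewery must at least compensate total damage at k*: 25 + 133 = 158.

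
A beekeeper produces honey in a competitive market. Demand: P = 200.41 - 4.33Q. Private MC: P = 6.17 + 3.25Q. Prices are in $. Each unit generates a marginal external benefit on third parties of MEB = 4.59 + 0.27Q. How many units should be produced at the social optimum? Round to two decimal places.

Social marginal cost = private MC − MEB = 1.58 + 2.98Q.
Set SMC = demand: 1.58 + 2.98Q = 200.41 - 4.33Q → Q* = 27.1997.

Q* = 27.20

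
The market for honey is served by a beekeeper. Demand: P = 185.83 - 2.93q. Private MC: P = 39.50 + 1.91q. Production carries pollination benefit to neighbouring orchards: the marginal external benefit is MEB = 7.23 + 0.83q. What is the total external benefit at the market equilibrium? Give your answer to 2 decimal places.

597.92

Market equilibrium (private): 39.50 + 1.91q = 185.83 - 2.93q → q_m = 30.2335.
Total external benefit = ∫₀^{q_m} (7.23 + 0.83q) dq = 7.23×30.2335 + ½×0.83×30.2335² = 597.9250.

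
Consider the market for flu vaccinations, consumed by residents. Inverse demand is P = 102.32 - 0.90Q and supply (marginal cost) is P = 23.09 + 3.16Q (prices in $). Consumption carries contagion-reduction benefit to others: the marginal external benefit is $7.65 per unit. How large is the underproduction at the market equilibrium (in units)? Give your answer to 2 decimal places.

Market equilibrium (private): 23.09 + 3.16Q = 102.32 - 0.90Q → Q_m = 19.5148.
Social marginal benefit = demand + MEB = 109.97 - 0.90Q.
Set SMB = MC: 109.97 - 0.90Q = 23.09 + 3.16Q → Q* = 21.3990.
Gap = |19.5148 − 21.3990| = 1.8842.

1.88 units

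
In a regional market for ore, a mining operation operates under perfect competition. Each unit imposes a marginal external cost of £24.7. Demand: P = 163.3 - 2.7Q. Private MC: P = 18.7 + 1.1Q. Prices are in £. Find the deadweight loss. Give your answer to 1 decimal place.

DWL = £80.3

Market equilibrium (private): 18.7 + 1.1Q = 163.3 - 2.7Q → Q_m = 38.0526.
Social marginal cost = private MC + MEC = 43.4 + 1.1Q.
Set SMC = demand: 43.4 + 1.1Q = 163.3 - 2.7Q → Q* = 31.5526.
Between Q* and Q_m the wedge SMC − demand runs linearly from 0 to MEC(Q_m), so the loss is a triangle.
DWL = ½ × 6.5000 × 24.7000 = 80.2750.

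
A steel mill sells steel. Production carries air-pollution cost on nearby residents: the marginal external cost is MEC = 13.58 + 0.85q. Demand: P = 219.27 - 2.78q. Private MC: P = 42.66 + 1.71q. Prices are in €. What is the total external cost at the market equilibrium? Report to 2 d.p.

€1191.70

Market equilibrium (private): 42.66 + 1.71q = 219.27 - 2.78q → q_m = 39.3341.
Total external cost = ∫₀^{q_m} (13.58 + 0.85q) dq = 13.58×39.3341 + ½×0.85×39.3341² = 1191.7049.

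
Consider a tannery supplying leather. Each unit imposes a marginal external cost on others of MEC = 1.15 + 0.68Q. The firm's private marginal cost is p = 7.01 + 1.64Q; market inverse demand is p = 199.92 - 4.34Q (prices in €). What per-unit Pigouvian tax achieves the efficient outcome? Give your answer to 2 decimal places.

tax = €20.73 per unit

Social marginal cost = private MC + MEC = 8.16 + 2.32Q.
Set SMC = demand: 8.16 + 2.32Q = 199.92 - 4.34Q → Q* = 28.7928.
The Pigouvian tax equals MEC at Q*: 1.15 + 0.68×28.7928 = 20.7291.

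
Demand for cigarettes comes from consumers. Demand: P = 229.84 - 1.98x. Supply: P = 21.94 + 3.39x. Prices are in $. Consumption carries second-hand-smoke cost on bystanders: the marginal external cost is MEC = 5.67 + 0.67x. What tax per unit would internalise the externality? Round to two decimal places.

tax = $28.10 per unit

Social marginal benefit = demand − MEC = 224.17 - 2.65x.
Set SMB = MC: 224.17 - 2.65x = 21.94 + 3.39x → x* = 33.4818.
The Pigouvian tax equals MEC at x*: 5.67 + 0.67×33.4818 = 28.1028.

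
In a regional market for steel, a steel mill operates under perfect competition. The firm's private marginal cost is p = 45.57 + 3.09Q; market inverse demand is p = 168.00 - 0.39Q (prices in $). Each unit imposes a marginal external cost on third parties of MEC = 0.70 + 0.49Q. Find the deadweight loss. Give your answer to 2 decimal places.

Market equilibrium (private): 45.57 + 3.09Q = 168.00 - 0.39Q → Q_m = 35.1810.
Social marginal cost = private MC + MEC = 46.27 + 3.58Q.
Set SMC = demand: 46.27 + 3.58Q = 168.00 - 0.39Q → Q* = 30.6625.
The loss is the area between SMC and demand from Q* to Q_m; with linear curves that's a triangle of height MEC(Q_m).
DWL = ½ × 4.5185 × 17.9387 = 40.5280.

DWL = $40.53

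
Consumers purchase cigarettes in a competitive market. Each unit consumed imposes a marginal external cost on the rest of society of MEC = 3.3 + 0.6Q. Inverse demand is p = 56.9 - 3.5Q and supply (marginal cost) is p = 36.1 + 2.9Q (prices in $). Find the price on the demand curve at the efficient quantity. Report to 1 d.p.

Social marginal benefit = demand − MEC = 53.6 - 4.1Q.
Set SMB = MC: 53.6 - 4.1Q = 36.1 + 2.9Q → Q* = 2.5000.
Consumer price on the demand curve at Q*: 56.9 − 3.5×2.5000 = 48.1500.

P = $48.2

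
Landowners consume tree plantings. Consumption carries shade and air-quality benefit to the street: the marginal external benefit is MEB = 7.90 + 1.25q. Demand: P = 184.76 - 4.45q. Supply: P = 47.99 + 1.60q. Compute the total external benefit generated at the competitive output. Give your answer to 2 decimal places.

Market equilibrium (private): 47.99 + 1.60q = 184.76 - 4.45q → q_m = 22.6066.
Total external benefit = ∫₀^{q_m} (7.90 + 1.25q) dq = 7.90×22.6066 + ½×1.25×22.6066² = 498.0036.

498.00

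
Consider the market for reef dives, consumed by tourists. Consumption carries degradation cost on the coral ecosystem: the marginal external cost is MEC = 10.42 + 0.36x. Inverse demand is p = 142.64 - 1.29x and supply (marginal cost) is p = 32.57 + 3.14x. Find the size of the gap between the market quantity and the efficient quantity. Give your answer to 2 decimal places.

4.04 units

Market equilibrium (private): 32.57 + 3.14x = 142.64 - 1.29x → x_m = 24.8465.
Social marginal benefit = demand − MEC = 132.22 - 1.65x.
Set SMB = MC: 132.22 - 1.65x = 32.57 + 3.14x → x* = 20.8038.
Gap = |24.8465 − 20.8038| = 4.0427.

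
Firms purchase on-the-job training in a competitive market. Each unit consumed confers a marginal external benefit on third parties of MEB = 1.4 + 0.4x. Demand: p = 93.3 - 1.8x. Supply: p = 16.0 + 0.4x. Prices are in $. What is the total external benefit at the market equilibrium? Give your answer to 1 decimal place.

Market equilibrium (private): 16.0 + 0.4x = 93.3 - 1.8x → x_m = 35.1364.
Total external benefit = ∫₀^{x_m} (1.4 + 0.4x) dx = 1.4×35.1364 + ½×0.4×35.1364² = 296.1043.

$296.1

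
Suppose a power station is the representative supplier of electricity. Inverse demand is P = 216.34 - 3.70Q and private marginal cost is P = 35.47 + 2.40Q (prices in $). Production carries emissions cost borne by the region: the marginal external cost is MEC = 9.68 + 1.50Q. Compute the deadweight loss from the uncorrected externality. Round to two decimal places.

DWL = $192.95

Market equilibrium (private): 35.47 + 2.40Q = 216.34 - 3.70Q → Q_m = 29.6508.
Social marginal cost = private MC + MEC = 45.15 + 3.90Q.
Set SMC = demand: 45.15 + 3.90Q = 216.34 - 3.70Q → Q* = 22.5250.
Height of the DWL triangle at Q_m is SMC(Q_m) − demand(Q_m) = MEC(Q_m) = 54.1562.
DWL = ½ × 7.1258 × 54.1562 = 192.9531.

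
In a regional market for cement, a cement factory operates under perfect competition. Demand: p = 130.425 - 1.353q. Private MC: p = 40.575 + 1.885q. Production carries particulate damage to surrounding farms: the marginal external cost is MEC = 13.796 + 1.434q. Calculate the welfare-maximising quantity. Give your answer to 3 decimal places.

q* = 16.279

Social marginal cost = private MC + MEC = 54.371 + 3.319q.
Set SMC = demand: 54.371 + 3.319q = 130.425 - 1.353q → q* = 16.2787.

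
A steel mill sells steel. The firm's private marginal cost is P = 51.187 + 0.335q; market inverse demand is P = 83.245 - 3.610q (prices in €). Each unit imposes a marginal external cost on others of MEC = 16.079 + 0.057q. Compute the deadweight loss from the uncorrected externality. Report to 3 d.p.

DWL = €34.188

Market equilibrium (private): 51.187 + 0.335q = 83.245 - 3.610q → q_m = 8.1262.
Social marginal cost = private MC + MEC = 67.266 + 0.392q.
Set SMC = demand: 67.266 + 0.392q = 83.245 - 3.610q → q* = 3.9928.
The loss is the area between SMC and demand from q* to q_m; with linear curves that's a triangle of height MEC(q_m).
DWL = ½ × 4.1334 × 16.5422 = 34.1878.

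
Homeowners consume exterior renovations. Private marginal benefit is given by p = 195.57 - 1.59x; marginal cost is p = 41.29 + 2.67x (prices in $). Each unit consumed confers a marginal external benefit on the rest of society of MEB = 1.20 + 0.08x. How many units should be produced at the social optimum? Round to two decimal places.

x* = 37.20

Social marginal benefit = demand + MEB = 196.77 - 1.51x.
Set SMB = MC: 196.77 - 1.51x = 41.29 + 2.67x → x* = 37.1962.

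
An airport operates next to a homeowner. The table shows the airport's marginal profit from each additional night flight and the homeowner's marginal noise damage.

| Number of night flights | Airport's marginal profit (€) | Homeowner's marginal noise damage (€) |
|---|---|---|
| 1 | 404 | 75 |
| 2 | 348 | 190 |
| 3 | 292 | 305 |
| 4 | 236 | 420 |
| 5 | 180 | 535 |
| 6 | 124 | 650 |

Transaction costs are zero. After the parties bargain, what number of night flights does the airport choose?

2

Bargaining reaches the level where marginal profit last exceeds marginal noise damage.
That holds through level 2 (348 ≥ 190) but not at 3 (292 < 305).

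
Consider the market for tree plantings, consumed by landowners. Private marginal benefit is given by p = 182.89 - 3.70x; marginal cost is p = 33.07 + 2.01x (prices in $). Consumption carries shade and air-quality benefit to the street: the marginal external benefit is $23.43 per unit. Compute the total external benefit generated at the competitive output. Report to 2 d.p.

$614.76

Market equilibrium (private): 33.07 + 2.01x = 182.89 - 3.70x → x_m = 26.2382.
Total external benefit = MEB × x_m = 23.43 × 26.2382 = 614.7610.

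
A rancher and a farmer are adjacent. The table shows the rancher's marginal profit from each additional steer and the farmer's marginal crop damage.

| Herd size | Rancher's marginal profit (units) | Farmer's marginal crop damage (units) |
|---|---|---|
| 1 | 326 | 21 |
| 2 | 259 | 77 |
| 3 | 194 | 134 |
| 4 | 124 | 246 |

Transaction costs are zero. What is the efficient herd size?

Bargaining reaches the level where marginal profit last exceeds marginal crop damage.
That holds through level 3 (194 ≥ 134) but not at 4 (124 < 246).

3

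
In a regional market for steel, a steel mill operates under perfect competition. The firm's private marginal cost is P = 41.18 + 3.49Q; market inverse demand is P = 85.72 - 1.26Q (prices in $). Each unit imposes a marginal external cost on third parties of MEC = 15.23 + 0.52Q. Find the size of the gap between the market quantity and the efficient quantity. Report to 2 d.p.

Market equilibrium (private): 41.18 + 3.49Q = 85.72 - 1.26Q → Q_m = 9.3768.
Social marginal cost = private MC + MEC = 56.41 + 4.01Q.
Set SMC = demand: 56.41 + 4.01Q = 85.72 - 1.26Q → Q* = 5.5617.
Gap = |9.3768 − 5.5617| = 3.8151.

3.82 units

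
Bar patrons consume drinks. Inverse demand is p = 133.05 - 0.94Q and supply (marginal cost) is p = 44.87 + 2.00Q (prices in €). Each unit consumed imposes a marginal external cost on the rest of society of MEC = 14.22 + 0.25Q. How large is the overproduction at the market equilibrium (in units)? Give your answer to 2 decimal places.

Market equilibrium (private): 44.87 + 2.00Q = 133.05 - 0.94Q → Q_m = 29.9932.
Social marginal benefit = demand − MEC = 118.83 - 1.19Q.
Set SMB = MC: 118.83 - 1.19Q = 44.87 + 2.00Q → Q* = 23.1850.
Gap = |29.9932 − 23.1850| = 6.8082.

6.81 units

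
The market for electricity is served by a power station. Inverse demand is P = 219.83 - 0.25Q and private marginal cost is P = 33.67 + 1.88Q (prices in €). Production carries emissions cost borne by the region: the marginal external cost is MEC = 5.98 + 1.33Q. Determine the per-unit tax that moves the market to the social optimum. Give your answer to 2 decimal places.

Social marginal cost = private MC + MEC = 39.65 + 3.21Q.
Set SMC = demand: 39.65 + 3.21Q = 219.83 - 0.25Q → Q* = 52.0751.
The Pigouvian tax equals MEC at Q*: 5.98 + 1.33×52.0751 = 75.2399.

tax = €75.24 per unit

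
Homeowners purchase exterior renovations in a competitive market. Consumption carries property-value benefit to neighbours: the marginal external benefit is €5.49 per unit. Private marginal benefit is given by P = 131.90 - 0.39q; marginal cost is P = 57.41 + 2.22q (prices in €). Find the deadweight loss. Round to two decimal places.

DWL = €5.77

Market equilibrium (private): 57.41 + 2.22q = 131.90 - 0.39q → q_m = 28.5402.
Social marginal benefit = demand + MEB = 137.39 - 0.39q.
Set SMB = MC: 137.39 - 0.39q = 57.41 + 2.22q → q* = 30.6437.
The loss is the area between SMB and MC from q* to q_m; with linear curves that's a triangle of height MEB(q_m).
DWL = ½ × 2.1035 × 5.4900 = 5.7741.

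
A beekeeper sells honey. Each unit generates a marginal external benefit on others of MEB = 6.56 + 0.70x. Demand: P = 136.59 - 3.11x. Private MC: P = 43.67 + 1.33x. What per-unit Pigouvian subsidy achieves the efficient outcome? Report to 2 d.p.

subsidy = 25.18 per unit

Social marginal cost = private MC − MEB = 37.11 + 0.63x.
Set SMC = demand: 37.11 + 0.63x = 136.59 - 3.11x → x* = 26.5989.
The Pigouvian subsidy equals MEB at x*: 6.56 + 0.70×26.5989 = 25.1792.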